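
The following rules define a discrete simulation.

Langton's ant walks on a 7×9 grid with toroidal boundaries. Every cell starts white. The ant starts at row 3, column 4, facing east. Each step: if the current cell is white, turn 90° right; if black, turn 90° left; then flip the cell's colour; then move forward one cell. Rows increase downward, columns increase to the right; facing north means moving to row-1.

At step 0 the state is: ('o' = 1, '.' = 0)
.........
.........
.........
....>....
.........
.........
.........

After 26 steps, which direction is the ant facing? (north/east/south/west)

west

t=0: .........
.........
.........
....>....
.........
.........
.........
t=1: .........
.........
.........
....o....
....v....
.........
.........
t=2: .........
.........
.........
....o....
...<o....
.........
.........
t=3: .........
.........
.........
...^o....
...oo....
.........
.........
t=4: .........
.........
.........
...o>....
...oo....
.........
.........
t=5: .........
.........
....^....
...o.....
...oo....
.........
.........
t=6: .........
.........
....o>...
...o.....
...oo....
.........
.........
t=7: .........
.........
....oo...
...o.v...
...oo....
.........
.........
t=8: .........
.........
....oo...
...o<o...
...oo....
.........
.........
t=9: .........
.........
....^o...
...ooo...
...oo....
.........
.........
t=10: .........
.........
...<.o...
...ooo...
...oo....
.........
.........
t=11: .........
...^.....
...o.o...
...ooo...
...oo....
.........
.........
t=12: .........
...o>....
...o.o...
...ooo...
...oo....
.........
.........
t=13: .........
...oo....
...ovo...
...ooo...
...oo....
.........
.........
t=14: .........
...oo....
...<oo...
...ooo...
...oo....
.........
.........
t=15: .........
...oo....
....oo...
...voo...
...oo....
.........
.........
t=16: .........
...oo....
....oo...
....>o...
...oo....
.........
.........
t=17: .........
...oo....
....^o...
.....o...
...oo....
.........
.........
t=18: .........
...oo....
...<.o...
.....o...
...oo....
.........
.........
t=19: .........
...^o....
...o.o...
.....o...
...oo....
.........
.........
t=20: .........
..<.o....
...o.o...
.....o...
...oo....
.........
.........
t=21: ..^......
..o.o....
...o.o...
.....o...
...oo....
.........
.........
t=22: ..o>.....
..o.o....
...o.o...
.....o...
...oo....
.........
.........
t=23: ..oo.....
..ovo....
...o.o...
.....o...
...oo....
.........
.........
t=24: ..oo.....
..<oo....
...o.o...
.....o...
...oo....
.........
.........
t=25: ..oo.....
...oo....
..vo.o...
.....o...
...oo....
.........
.........
t=26: ..oo.....
...oo....
.<oo.o...
.....o...
...oo....
.........
.........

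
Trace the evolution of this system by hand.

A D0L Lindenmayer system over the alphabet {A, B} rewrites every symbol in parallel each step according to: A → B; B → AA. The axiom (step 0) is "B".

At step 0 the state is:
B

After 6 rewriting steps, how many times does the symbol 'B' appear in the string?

8

[0] B
[1] AA
[2] BB
[3] AAAA
[4] BBBB
[5] AAAAAAAA
[6] BBBBBBBB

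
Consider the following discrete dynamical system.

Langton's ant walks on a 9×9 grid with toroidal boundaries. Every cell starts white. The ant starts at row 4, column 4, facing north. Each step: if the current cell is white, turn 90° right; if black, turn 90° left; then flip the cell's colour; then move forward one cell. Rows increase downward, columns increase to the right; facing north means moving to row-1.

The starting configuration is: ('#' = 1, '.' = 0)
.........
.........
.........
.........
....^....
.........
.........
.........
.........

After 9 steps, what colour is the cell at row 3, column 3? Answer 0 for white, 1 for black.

1

k=0  .........
.........
.........
.........
....^....
.........
.........
.........
.........
k=1  .........
.........
.........
.........
....#>...
.........
.........
.........
.........
k=2  .........
.........
.........
.........
....##...
.....v...
.........
.........
.........
k=3  .........
.........
.........
.........
....##...
....<#...
.........
.........
.........
k=4  .........
.........
.........
.........
....^#...
....##...
.........
.........
.........
k=5  .........
.........
.........
.........
...<.#...
....##...
.........
.........
.........
k=6  .........
.........
.........
...^.....
...#.#...
....##...
.........
.........
.........
k=7  .........
.........
.........
...#>....
...#.#...
....##...
.........
.........
.........
k=8  .........
.........
.........
...##....
...#v#...
....##...
.........
.........
.........
k=9  .........
.........
.........
...##....
...<##...
....##...
.........
.........
.........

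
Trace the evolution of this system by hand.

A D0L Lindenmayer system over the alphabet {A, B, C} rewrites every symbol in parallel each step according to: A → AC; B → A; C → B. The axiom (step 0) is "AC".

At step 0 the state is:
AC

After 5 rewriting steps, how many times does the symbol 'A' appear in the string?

6

0) AC
1) ACB
2) ACBA
3) ACBAAC
4) ACBAACACB
5) ACBAACACBACBA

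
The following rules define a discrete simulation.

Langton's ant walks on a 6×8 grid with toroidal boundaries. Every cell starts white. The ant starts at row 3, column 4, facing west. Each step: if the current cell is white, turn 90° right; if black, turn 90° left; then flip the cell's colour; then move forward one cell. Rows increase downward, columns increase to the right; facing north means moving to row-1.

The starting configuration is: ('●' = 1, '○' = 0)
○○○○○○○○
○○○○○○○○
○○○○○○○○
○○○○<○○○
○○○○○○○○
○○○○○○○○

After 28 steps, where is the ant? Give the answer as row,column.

k=0  ○○○○○○○○
○○○○○○○○
○○○○○○○○
○○○○<○○○
○○○○○○○○
○○○○○○○○
k=1  ○○○○○○○○
○○○○○○○○
○○○○^○○○
○○○○●○○○
○○○○○○○○
○○○○○○○○
k=2  ○○○○○○○○
○○○○○○○○
○○○○●>○○
○○○○●○○○
○○○○○○○○
○○○○○○○○
k=3  ○○○○○○○○
○○○○○○○○
○○○○●●○○
○○○○●v○○
○○○○○○○○
○○○○○○○○
k=4  ○○○○○○○○
○○○○○○○○
○○○○●●○○
○○○○<●○○
○○○○○○○○
○○○○○○○○
k=5  ○○○○○○○○
○○○○○○○○
○○○○●●○○
○○○○○●○○
○○○○v○○○
○○○○○○○○
k=6  ○○○○○○○○
○○○○○○○○
○○○○●●○○
○○○○○●○○
○○○<●○○○
○○○○○○○○
k=7  ○○○○○○○○
○○○○○○○○
○○○○●●○○
○○○^○●○○
○○○●●○○○
○○○○○○○○
k=8  ○○○○○○○○
○○○○○○○○
○○○○●●○○
○○○●>●○○
○○○●●○○○
○○○○○○○○
k=9  ○○○○○○○○
○○○○○○○○
○○○○●●○○
○○○●●●○○
○○○●v○○○
○○○○○○○○
k=10  ○○○○○○○○
○○○○○○○○
○○○○●●○○
○○○●●●○○
○○○●○>○○
○○○○○○○○
k=11  ○○○○○○○○
○○○○○○○○
○○○○●●○○
○○○●●●○○
○○○●○●○○
○○○○○v○○
k=12  ○○○○○○○○
○○○○○○○○
○○○○●●○○
○○○●●●○○
○○○●○●○○
○○○○<●○○
k=13  ○○○○○○○○
○○○○○○○○
○○○○●●○○
○○○●●●○○
○○○●^●○○
○○○○●●○○
k=14  ○○○○○○○○
○○○○○○○○
○○○○●●○○
○○○●●●○○
○○○●●>○○
○○○○●●○○
k=15  ○○○○○○○○
○○○○○○○○
○○○○●●○○
○○○●●^○○
○○○●●○○○
○○○○●●○○
k=16  ○○○○○○○○
○○○○○○○○
○○○○●●○○
○○○●<○○○
○○○●●○○○
○○○○●●○○
k=17  ○○○○○○○○
○○○○○○○○
○○○○●●○○
○○○●○○○○
○○○●v○○○
○○○○●●○○
k=18  ○○○○○○○○
○○○○○○○○
○○○○●●○○
○○○●○○○○
○○○●○>○○
○○○○●●○○
k=19  ○○○○○○○○
○○○○○○○○
○○○○●●○○
○○○●○○○○
○○○●○●○○
○○○○●v○○
k=20  ○○○○○○○○
○○○○○○○○
○○○○●●○○
○○○●○○○○
○○○●○●○○
○○○○●○>○
k=21  ○○○○○○v○
○○○○○○○○
○○○○●●○○
○○○●○○○○
○○○●○●○○
○○○○●○●○
k=22  ○○○○○<●○
○○○○○○○○
○○○○●●○○
○○○●○○○○
○○○●○●○○
○○○○●○●○
k=23  ○○○○○●●○
○○○○○○○○
○○○○●●○○
○○○●○○○○
○○○●○●○○
○○○○●^●○
k=24  ○○○○○●●○
○○○○○○○○
○○○○●●○○
○○○●○○○○
○○○●○●○○
○○○○●●>○
k=25  ○○○○○●●○
○○○○○○○○
○○○○●●○○
○○○●○○○○
○○○●○●^○
○○○○●●○○
k=26  ○○○○○●●○
○○○○○○○○
○○○○●●○○
○○○●○○○○
○○○●○●●>
○○○○●●○○
k=27  ○○○○○●●○
○○○○○○○○
○○○○●●○○
○○○●○○○○
○○○●○●●●
○○○○●●○v
k=28  ○○○○○●●○
○○○○○○○○
○○○○●●○○
○○○●○○○○
○○○●○●●●
○○○○●●<●

5,6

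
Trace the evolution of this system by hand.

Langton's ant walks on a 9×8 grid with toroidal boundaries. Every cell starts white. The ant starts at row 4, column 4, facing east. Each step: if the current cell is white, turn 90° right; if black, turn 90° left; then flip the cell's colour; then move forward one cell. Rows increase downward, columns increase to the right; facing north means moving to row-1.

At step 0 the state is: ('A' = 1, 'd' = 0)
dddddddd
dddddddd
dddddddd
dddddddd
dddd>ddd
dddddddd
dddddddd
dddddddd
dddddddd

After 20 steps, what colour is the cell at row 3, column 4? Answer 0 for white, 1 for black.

0

gen 0: dddddddd
dddddddd
dddddddd
dddddddd
dddd>ddd
dddddddd
dddddddd
dddddddd
dddddddd
gen 1: dddddddd
dddddddd
dddddddd
dddddddd
ddddAddd
ddddvddd
dddddddd
dddddddd
dddddddd
gen 2: dddddddd
dddddddd
dddddddd
dddddddd
ddddAddd
ddd<Addd
dddddddd
dddddddd
dddddddd
gen 3: dddddddd
dddddddd
dddddddd
dddddddd
ddd^Addd
dddAAddd
dddddddd
dddddddd
dddddddd
gen 4: dddddddd
dddddddd
dddddddd
dddddddd
dddA>ddd
dddAAddd
dddddddd
dddddddd
dddddddd
gen 5: dddddddd
dddddddd
dddddddd
dddd^ddd
dddAdddd
dddAAddd
dddddddd
dddddddd
dddddddd
gen 6: dddddddd
dddddddd
dddddddd
ddddA>dd
dddAdddd
dddAAddd
dddddddd
dddddddd
dddddddd
gen 7: dddddddd
dddddddd
dddddddd
ddddAAdd
dddAdvdd
dddAAddd
dddddddd
dddddddd
dddddddd
gen 8: dddddddd
dddddddd
dddddddd
ddddAAdd
dddA<Add
dddAAddd
dddddddd
dddddddd
dddddddd
gen 9: dddddddd
dddddddd
dddddddd
dddd^Add
dddAAAdd
dddAAddd
dddddddd
dddddddd
dddddddd
gen 10: dddddddd
dddddddd
dddddddd
ddd<dAdd
dddAAAdd
dddAAddd
dddddddd
dddddddd
dddddddd
gen 11: dddddddd
dddddddd
ddd^dddd
dddAdAdd
dddAAAdd
dddAAddd
dddddddd
dddddddd
dddddddd
gen 12: dddddddd
dddddddd
dddA>ddd
dddAdAdd
dddAAAdd
dddAAddd
dddddddd
dddddddd
dddddddd
gen 13: dddddddd
dddddddd
dddAAddd
dddAvAdd
dddAAAdd
dddAAddd
dddddddd
dddddddd
dddddddd
gen 14: dddddddd
dddddddd
dddAAddd
ddd<AAdd
dddAAAdd
dddAAddd
dddddddd
dddddddd
dddddddd
gen 15: dddddddd
dddddddd
dddAAddd
ddddAAdd
dddvAAdd
dddAAddd
dddddddd
dddddddd
dddddddd
gen 16: dddddddd
dddddddd
dddAAddd
ddddAAdd
dddd>Add
dddAAddd
dddddddd
dddddddd
dddddddd
gen 17: dddddddd
dddddddd
dddAAddd
dddd^Add
dddddAdd
dddAAddd
dddddddd
dddddddd
dddddddd
gen 18: dddddddd
dddddddd
dddAAddd
ddd<dAdd
dddddAdd
dddAAddd
dddddddd
dddddddd
dddddddd
gen 19: dddddddd
dddddddd
ddd^Addd
dddAdAdd
dddddAdd
dddAAddd
dddddddd
dddddddd
dddddddd
gen 20: dddddddd
dddddddd
dd<dAddd
dddAdAdd
dddddAdd
dddAAddd
dddddddd
dddddddd
dddddddd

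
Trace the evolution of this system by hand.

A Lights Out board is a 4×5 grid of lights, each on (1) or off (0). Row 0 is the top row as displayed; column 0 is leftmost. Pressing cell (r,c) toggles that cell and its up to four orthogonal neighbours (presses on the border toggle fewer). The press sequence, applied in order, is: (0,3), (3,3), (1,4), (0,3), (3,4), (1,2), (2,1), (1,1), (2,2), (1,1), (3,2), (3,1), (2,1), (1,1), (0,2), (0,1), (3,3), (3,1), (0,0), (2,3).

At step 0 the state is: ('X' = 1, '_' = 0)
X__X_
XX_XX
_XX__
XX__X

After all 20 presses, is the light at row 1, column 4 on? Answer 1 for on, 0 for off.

0

t=0: X__X_
XX_XX
_XX__
XX__X
t=1: X_X_X
XX__X
_XX__
XX__X
t=2: X_X_X
XX__X
_XXX_
XXXX_
t=3: X_X__
XX_X_
_XXXX
XXXX_
t=4: X__XX
XX___
_XXXX
XXXX_
t=5: X__XX
XX___
_XXX_
XXX_X
t=6: X_XXX
X_XX_
_X_X_
XXX_X
t=7: X_XXX
XXXX_
X_XX_
X_X_X
t=8: XXXXX
___X_
XXXX_
X_X_X
t=9: XXXXX
__XX_
X____
X___X
t=10: X_XXX
XX_X_
XX___
X___X
t=11: X_XXX
XX_X_
XXX__
XXXXX
t=12: X_XXX
XX_X_
X_X__
___XX
t=13: X_XXX
X__X_
_X___
_X_XX
t=14: XXXXX
_XXX_
_____
_X_XX
t=15: X___X
_X_X_
_____
_X_XX
t=16: _XX_X
___X_
_____
_X_XX
t=17: _XX_X
___X_
___X_
_XX__
t=18: _XX_X
___X_
_X_X_
X____
t=19: X_X_X
X__X_
_X_X_
X____
t=20: X_X_X
X____
_XX_X
X__X_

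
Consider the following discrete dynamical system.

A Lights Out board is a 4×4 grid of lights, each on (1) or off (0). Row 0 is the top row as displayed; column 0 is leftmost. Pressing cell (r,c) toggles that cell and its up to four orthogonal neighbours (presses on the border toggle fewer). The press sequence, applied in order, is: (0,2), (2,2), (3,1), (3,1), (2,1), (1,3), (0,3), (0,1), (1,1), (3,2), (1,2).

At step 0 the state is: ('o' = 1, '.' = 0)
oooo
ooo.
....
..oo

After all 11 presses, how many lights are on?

6

t=0: oooo
ooo.
....
..oo
t=1: o...
oo..
....
..oo
t=2: o...
ooo.
.ooo
...o
t=3: o...
ooo.
..oo
oooo
t=4: o...
ooo.
.ooo
...o
t=5: o...
o.o.
o..o
.o.o
t=6: o..o
o..o
o...
.o.o
t=7: o.o.
o...
o...
.o.o
t=8: .o..
oo..
o...
.o.o
t=9: ....
..o.
oo..
.o.o
t=10: ....
..o.
ooo.
..o.
t=11: ..o.
.o.o
oo..
..o.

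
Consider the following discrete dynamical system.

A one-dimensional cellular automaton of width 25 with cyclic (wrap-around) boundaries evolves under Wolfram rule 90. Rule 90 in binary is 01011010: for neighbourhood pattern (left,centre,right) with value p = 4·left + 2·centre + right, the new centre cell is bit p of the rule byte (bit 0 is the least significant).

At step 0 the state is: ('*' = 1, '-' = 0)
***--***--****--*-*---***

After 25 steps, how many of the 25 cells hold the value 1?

t=0: ***--***--****--*-*---***
t=1: --****-****--***---*-**--
t=2: -**--*-*--****-**-*--***-
t=3: *****---***--*-**--***-**
t=4: ----**-**-***--*****-*-*-
t=5: ---***-**-*-****---*----*
t=6: *-**-*-**---*--**-*-*--*-
t=7: --**---***-*-****----**--
t=8: -****-**-*---*--**--****-
t=9: **--*-**--*-*-*******--**
t=10: -***--****----*-----****-
t=11: **-****--**--*-*---**--**
t=12: -*-*--*******---*-******-
t=13: *---***-----**-*--*----**
t=14: **-**-**---***--**-*--**-
t=15: **-**-***-**-*****--****-
t=16: **-**-*-*-**-*---****--*-
t=17: **-**-----**--*-**--***--
t=18: **-***---*****--*****-***
t=19: -*-*-**-**---****---*-*--
t=20: *----**-***-**--**-*---*-
t=21: -*--***-*-*-******--*-*--
t=22: *-***-*-----*----***---*-
t=23: --*-*--*---*-*--**-**-*--
t=24: -*---**-*-*---****-**--*-
t=25: *-*-***----*-**--*-****-*

14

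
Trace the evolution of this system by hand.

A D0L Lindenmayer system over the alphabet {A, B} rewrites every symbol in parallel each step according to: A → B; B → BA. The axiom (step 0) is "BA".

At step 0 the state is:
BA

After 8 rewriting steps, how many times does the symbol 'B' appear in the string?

55

0) BA
1) BAB
2) BABBA
3) BABBABAB
4) BABBABABBABBA
5) BABBABABBABBABABBABAB
6) BABBABABBABBABABBABABBABBABABBABBA
7) BABBABABBABBABABBABABBABBABABBABBABABBABABBABBABABBABAB
8) BABBABABBABBABABBABABBABBABABBABBABABBABABBABBABABBABABBABBABABBABBABABBABABBABBABABBABBA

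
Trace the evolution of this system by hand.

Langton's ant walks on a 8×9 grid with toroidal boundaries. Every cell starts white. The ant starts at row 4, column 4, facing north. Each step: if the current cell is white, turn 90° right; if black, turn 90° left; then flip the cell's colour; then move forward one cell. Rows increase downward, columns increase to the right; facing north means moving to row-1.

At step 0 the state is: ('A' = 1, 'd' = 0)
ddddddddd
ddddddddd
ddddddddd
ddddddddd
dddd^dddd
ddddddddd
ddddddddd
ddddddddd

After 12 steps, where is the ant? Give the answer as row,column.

4,2

[0] ddddddddd
ddddddddd
ddddddddd
ddddddddd
dddd^dddd
ddddddddd
ddddddddd
ddddddddd
[1] ddddddddd
ddddddddd
ddddddddd
ddddddddd
ddddA>ddd
ddddddddd
ddddddddd
ddddddddd
[2] ddddddddd
ddddddddd
ddddddddd
ddddddddd
ddddAAddd
dddddvddd
ddddddddd
ddddddddd
[3] ddddddddd
ddddddddd
ddddddddd
ddddddddd
ddddAAddd
dddd<Addd
ddddddddd
ddddddddd
[4] ddddddddd
ddddddddd
ddddddddd
ddddddddd
dddd^Addd
ddddAAddd
ddddddddd
ddddddddd
[5] ddddddddd
ddddddddd
ddddddddd
ddddddddd
ddd<dAddd
ddddAAddd
ddddddddd
ddddddddd
[6] ddddddddd
ddddddddd
ddddddddd
ddd^ddddd
dddAdAddd
ddddAAddd
ddddddddd
ddddddddd
[7] ddddddddd
ddddddddd
ddddddddd
dddA>dddd
dddAdAddd
ddddAAddd
ddddddddd
ddddddddd
[8] ddddddddd
ddddddddd
ddddddddd
dddAAdddd
dddAvAddd
ddddAAddd
ddddddddd
ddddddddd
[9] ddddddddd
ddddddddd
ddddddddd
dddAAdddd
ddd<AAddd
ddddAAddd
ddddddddd
ddddddddd
[10] ddddddddd
ddddddddd
ddddddddd
dddAAdddd
ddddAAddd
dddvAAddd
ddddddddd
ddddddddd
[11] ddddddddd
ddddddddd
ddddddddd
dddAAdddd
ddddAAddd
dd<AAAddd
ddddddddd
ddddddddd
[12] ddddddddd
ddddddddd
ddddddddd
dddAAdddd
dd^dAAddd
ddAAAAddd
ddddddddd
ddddddddd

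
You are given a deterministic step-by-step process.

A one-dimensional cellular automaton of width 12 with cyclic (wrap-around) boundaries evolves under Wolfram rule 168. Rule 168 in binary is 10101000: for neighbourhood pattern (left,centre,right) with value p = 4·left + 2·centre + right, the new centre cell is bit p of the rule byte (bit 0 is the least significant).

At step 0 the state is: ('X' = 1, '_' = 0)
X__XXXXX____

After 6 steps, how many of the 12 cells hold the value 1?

k=0  X__XXXXX____
k=1  ___XXXX_____
k=2  ___XXX______
k=3  ___XX_______
k=4  ___X________
k=5  ____________
k=6  ____________

0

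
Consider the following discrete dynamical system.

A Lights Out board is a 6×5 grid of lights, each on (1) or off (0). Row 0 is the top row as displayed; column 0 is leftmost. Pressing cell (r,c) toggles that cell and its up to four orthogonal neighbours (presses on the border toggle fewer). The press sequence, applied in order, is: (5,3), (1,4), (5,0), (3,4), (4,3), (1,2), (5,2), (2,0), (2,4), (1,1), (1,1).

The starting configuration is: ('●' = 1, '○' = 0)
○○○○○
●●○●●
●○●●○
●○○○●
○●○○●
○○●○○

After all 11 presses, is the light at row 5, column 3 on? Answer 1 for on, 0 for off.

gen 0: ○○○○○
●●○●●
●○●●○
●○○○●
○●○○●
○○●○○
gen 1: ○○○○○
●●○●●
●○●●○
●○○○●
○●○●●
○○○●●
gen 2: ○○○○●
●●○○○
●○●●●
●○○○●
○●○●●
○○○●●
gen 3: ○○○○●
●●○○○
●○●●●
●○○○●
●●○●●
●●○●●
gen 4: ○○○○●
●●○○○
●○●●○
●○○●○
●●○●○
●●○●●
gen 5: ○○○○●
●●○○○
●○●●○
●○○○○
●●●○●
●●○○●
gen 6: ○○●○●
●○●●○
●○○●○
●○○○○
●●●○●
●●○○●
gen 7: ○○●○●
●○●●○
●○○●○
●○○○○
●●○○●
●○●●●
gen 8: ○○●○●
○○●●○
○●○●○
○○○○○
●●○○●
●○●●●
gen 9: ○○●○●
○○●●●
○●○○●
○○○○●
●●○○●
●○●●●
gen 10: ○●●○●
●●○●●
○○○○●
○○○○●
●●○○●
●○●●●
gen 11: ○○●○●
○○●●●
○●○○●
○○○○●
●●○○●
●○●●●

1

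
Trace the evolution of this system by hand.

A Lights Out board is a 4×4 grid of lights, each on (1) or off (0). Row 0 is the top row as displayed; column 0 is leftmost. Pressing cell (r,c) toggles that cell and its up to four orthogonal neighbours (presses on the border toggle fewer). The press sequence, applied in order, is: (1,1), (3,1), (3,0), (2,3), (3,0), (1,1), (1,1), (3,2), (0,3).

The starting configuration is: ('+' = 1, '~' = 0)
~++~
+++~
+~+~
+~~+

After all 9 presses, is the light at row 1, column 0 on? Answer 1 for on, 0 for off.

0

k=0  ~++~
+++~
+~+~
+~~+
k=1  ~~+~
~~~~
+++~
+~~+
k=2  ~~+~
~~~~
+~+~
~+++
k=3  ~~+~
~~~~
~~+~
+~++
k=4  ~~+~
~~~+
~~~+
+~+~
k=5  ~~+~
~~~+
+~~+
~++~
k=6  ~++~
++++
++~+
~++~
k=7  ~~+~
~~~+
+~~+
~++~
k=8  ~~+~
~~~+
+~++
~~~+
k=9  ~~~+
~~~~
+~++
~~~+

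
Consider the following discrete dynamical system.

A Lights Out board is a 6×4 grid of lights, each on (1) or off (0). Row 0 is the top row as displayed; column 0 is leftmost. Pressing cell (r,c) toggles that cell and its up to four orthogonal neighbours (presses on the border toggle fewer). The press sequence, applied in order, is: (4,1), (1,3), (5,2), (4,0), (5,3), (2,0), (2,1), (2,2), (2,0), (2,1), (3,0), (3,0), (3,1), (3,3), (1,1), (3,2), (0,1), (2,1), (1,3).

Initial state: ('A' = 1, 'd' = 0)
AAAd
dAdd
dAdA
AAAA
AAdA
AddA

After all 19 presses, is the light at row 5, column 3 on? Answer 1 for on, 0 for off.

1

t=0: AAAd
dAdd
dAdA
AAAA
AAdA
AddA
t=1: AAAd
dAdd
dAdA
AdAA
ddAA
AAdA
t=2: AAAA
dAAA
dAdd
AdAA
ddAA
AAdA
t=3: AAAA
dAAA
dAdd
AdAA
dddA
AdAd
t=4: AAAA
dAAA
dAdd
ddAA
AAdA
ddAd
t=5: AAAA
dAAA
dAdd
ddAA
AAdd
dddA
t=6: AAAA
AAAA
Addd
AdAA
AAdd
dddA
t=7: AAAA
AdAA
dAAd
AAAA
AAdd
dddA
t=8: AAAA
AddA
dddA
AAdA
AAdd
dddA
t=9: AAAA
dddA
AAdA
dAdA
AAdd
dddA
t=10: AAAA
dAdA
ddAA
dddA
AAdd
dddA
t=11: AAAA
dAdA
AdAA
AAdA
dAdd
dddA
t=12: AAAA
dAdA
ddAA
dddA
AAdd
dddA
t=13: AAAA
dAdA
dAAA
AAAA
Addd
dddA
t=14: AAAA
dAdA
dAAd
AAdd
AddA
dddA
t=15: AdAA
AdAA
ddAd
AAdd
AddA
dddA
t=16: AdAA
AdAA
dddd
AdAA
AdAA
dddA
t=17: dAdA
AAAA
dddd
AdAA
AdAA
dddA
t=18: dAdA
AdAA
AAAd
AAAA
AdAA
dddA
t=19: dAdd
Addd
AAAA
AAAA
AdAA
dddA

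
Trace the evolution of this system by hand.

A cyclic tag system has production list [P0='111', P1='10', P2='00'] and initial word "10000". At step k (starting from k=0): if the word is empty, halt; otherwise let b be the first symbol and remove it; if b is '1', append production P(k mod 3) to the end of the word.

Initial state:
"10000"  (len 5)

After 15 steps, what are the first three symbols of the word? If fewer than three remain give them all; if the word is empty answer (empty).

[0] "10000"  (len 5)
[1] "0000111"  (len 7)
[2] "000111"  (len 6)
[3] "00111"  (len 5)
[4] "0111"  (len 4)
[5] "111"  (len 3)
[6] "1100"  (len 4)
[7] "100111"  (len 6)
[8] "0011110"  (len 7)
[9] "011110"  (len 6)
[10] "11110"  (len 5)
[11] "111010"  (len 6)
[12] "1101000"  (len 7)
[13] "101000111"  (len 9)
[14] "0100011110"  (len 10)
[15] "100011110"  (len 9)

100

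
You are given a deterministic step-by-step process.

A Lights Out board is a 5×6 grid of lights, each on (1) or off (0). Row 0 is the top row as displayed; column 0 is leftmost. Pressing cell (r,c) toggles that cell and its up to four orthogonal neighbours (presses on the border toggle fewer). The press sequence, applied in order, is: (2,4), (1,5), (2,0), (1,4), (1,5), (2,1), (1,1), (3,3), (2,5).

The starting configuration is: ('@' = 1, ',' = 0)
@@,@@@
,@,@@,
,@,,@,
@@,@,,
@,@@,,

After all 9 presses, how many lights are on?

gen 0: @@,@@@
,@,@@,
,@,,@,
@@,@,,
@,@@,,
gen 1: @@,@@@
,@,@,,
,@,@,@
@@,@@,
@,@@,,
gen 2: @@,@@,
,@,@@@
,@,@,,
@@,@@,
@,@@,,
gen 3: @@,@@,
@@,@@@
@,,@,,
,@,@@,
@,@@,,
gen 4: @@,@,,
@@,,,,
@,,@@,
,@,@@,
@,@@,,
gen 5: @@,@,@
@@,,@@
@,,@@@
,@,@@,
@,@@,,
gen 6: @@,@,@
@,,,@@
,@@@@@
,,,@@,
@,@@,,
gen 7: @,,@,@
,@@,@@
,,@@@@
,,,@@,
@,@@,,
gen 8: @,,@,@
,@@,@@
,,@,@@
,,@,,,
@,@,,,
gen 9: @,,@,@
,@@,@,
,,@,,,
,,@,,@
@,@,,,

11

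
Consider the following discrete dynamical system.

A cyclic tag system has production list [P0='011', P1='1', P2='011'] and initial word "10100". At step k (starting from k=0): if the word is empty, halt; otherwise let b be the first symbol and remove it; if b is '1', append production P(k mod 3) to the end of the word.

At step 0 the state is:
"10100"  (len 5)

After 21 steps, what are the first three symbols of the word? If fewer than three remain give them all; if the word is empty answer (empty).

110

gen 0: "10100"  (len 5)
gen 1: "0100011"  (len 7)
gen 2: "100011"  (len 6)
gen 3: "00011011"  (len 8)
gen 4: "0011011"  (len 7)
gen 5: "011011"  (len 6)
gen 6: "11011"  (len 5)
gen 7: "1011011"  (len 7)
gen 8: "0110111"  (len 7)
gen 9: "110111"  (len 6)
gen 10: "10111011"  (len 8)
gen 11: "01110111"  (len 8)
gen 12: "1110111"  (len 7)
gen 13: "110111011"  (len 9)
gen 14: "101110111"  (len 9)
gen 15: "01110111011"  (len 11)
gen 16: "1110111011"  (len 10)
gen 17: "1101110111"  (len 10)
gen 18: "101110111011"  (len 12)
gen 19: "01110111011011"  (len 14)
gen 20: "1110111011011"  (len 13)
gen 21: "110111011011011"  (len 15)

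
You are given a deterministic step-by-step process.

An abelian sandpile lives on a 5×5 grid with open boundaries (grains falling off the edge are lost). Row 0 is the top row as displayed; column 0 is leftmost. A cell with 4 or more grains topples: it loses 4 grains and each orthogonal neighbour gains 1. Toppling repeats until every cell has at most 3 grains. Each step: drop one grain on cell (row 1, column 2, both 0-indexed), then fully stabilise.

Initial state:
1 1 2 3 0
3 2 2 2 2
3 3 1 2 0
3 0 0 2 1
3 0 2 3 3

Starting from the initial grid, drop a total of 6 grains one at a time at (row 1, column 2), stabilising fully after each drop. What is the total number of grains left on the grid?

t=0: 1 1 2 3 0
3 2 2 2 2
3 3 1 2 0
3 0 0 2 1
3 0 2 3 3
t=1: 1 1 2 3 0
3 2 3 2 2
3 3 1 2 0
3 0 0 2 1
3 0 2 3 3
t=2: 1 1 3 3 0
3 3 0 3 2
3 3 2 2 0
3 0 0 2 1
3 0 2 3 3
t=3: 1 1 3 3 0
3 3 1 3 2
3 3 2 2 0
3 0 0 2 1
3 0 2 3 3
t=4: 1 1 3 3 0
3 3 2 3 2
3 3 2 2 0
3 0 0 2 1
3 0 2 3 3
t=5: 1 1 3 3 0
3 3 3 3 2
3 3 2 2 0
3 0 0 2 1
3 0 2 3 3
t=6: 2 3 2 1 1
1 3 0 3 3
2 2 2 0 1
1 2 1 3 1
0 1 2 3 3

43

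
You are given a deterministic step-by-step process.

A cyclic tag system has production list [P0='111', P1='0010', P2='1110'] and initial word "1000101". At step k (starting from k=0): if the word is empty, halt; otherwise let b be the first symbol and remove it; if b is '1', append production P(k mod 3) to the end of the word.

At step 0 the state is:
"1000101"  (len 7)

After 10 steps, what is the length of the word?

18

k=0  "1000101"  (len 7)
k=1  "000101111"  (len 9)
k=2  "00101111"  (len 8)
k=3  "0101111"  (len 7)
k=4  "101111"  (len 6)
k=5  "011110010"  (len 9)
k=6  "11110010"  (len 8)
k=7  "1110010111"  (len 10)
k=8  "1100101110010"  (len 13)
k=9  "1001011100101110"  (len 16)
k=10  "001011100101110111"  (len 18)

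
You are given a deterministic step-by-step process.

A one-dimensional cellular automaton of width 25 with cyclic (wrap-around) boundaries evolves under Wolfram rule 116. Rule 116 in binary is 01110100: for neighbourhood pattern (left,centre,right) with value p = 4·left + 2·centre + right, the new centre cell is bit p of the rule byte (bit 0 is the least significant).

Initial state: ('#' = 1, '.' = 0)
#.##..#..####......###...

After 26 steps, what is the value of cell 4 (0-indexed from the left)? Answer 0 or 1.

1

gen 0: #.##..#..####......###...
gen 1: ##.##.##....##.......##..
gen 2: .##.##.##....##.......##.
gen 3: ..##.##.##....##.......##
gen 4: #..##.##.##....##.......#
gen 5: ##..##.##.##....##.......
gen 6: .##..##.##.##....##......
gen 7: ..##..##.##.##....##.....
gen 8: ...##..##.##.##....##....
gen 9: ....##..##.##.##....##...
gen 10: .....##..##.##.##....##..
gen 11: ......##..##.##.##....##.
gen 12: .......##..##.##.##....##
gen 13: #.......##..##.##.##....#
gen 14: ##.......##..##.##.##....
gen 15: .##.......##..##.##.##...
gen 16: ..##.......##..##.##.##..
gen 17: ...##.......##..##.##.##.
gen 18: ....##.......##..##.##.##
gen 19: #....##.......##..##.##.#
gen 20: ##....##.......##..##.##.
gen 21: .##....##.......##..##.##
gen 22: #.##....##.......##..##.#
gen 23: ##.##....##.......##..##.
gen 24: .##.##....##.......##..##
gen 25: #.##.##....##.......##..#
gen 26: ##.##.##....##.......##..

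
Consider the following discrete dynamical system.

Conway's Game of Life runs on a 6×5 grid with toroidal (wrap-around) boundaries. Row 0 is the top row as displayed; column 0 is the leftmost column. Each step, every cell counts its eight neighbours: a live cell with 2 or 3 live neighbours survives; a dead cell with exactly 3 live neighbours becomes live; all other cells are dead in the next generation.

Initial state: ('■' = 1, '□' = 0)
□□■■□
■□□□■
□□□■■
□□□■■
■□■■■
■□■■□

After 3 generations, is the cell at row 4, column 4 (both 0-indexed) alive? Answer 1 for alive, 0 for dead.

0

step 0: □□■■□
■□□□■
□□□■■
□□□■■
■□■■■
■□■■□
step 1: ■□■□□
■□■□□
□□□□□
□□□□□
■□□□□
■□□□□
step 2: ■□□□■
□□□□□
□□□□□
□□□□□
□□□□□
■□□□■
step 3: ■□□□■
□□□□□
□□□□□
□□□□□
□□□□□
■□□□■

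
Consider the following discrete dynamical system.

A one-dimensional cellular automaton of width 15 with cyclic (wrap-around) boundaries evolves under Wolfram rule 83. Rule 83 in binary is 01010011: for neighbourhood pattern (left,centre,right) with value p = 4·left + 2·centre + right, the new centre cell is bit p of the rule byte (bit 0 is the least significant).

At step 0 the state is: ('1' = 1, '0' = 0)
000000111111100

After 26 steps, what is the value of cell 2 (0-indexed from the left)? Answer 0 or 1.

gen 0: 000000111111100
gen 1: 111111000000111
gen 2: 000001111111000
gen 3: 111110000001111
gen 4: 000011111110000
gen 5: 111100000011111
gen 6: 000111111100000
gen 7: 111000000111111
gen 8: 001111111000000
gen 9: 110000001111111
gen 10: 011111110000000
gen 11: 100000011111111
gen 12: 111111100000000
gen 13: 000000111111111
gen 14: 111111000000001
gen 15: 000001111111110
gen 16: 111110000000011
gen 17: 000011111111100
gen 18: 111100000000111
gen 19: 000111111111000
gen 20: 111000000001111
gen 21: 001111111110000
gen 22: 110000000011111
gen 23: 011111111100000
gen 24: 100000000111111
gen 25: 111111111000000
gen 26: 000000001111111

0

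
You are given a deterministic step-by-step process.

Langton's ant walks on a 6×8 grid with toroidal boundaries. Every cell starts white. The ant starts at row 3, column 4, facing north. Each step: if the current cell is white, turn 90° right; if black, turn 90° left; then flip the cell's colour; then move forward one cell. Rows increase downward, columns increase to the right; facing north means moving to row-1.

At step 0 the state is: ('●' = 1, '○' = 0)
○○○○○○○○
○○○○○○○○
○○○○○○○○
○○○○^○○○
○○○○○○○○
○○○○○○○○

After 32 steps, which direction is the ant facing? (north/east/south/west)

south

t=0: ○○○○○○○○
○○○○○○○○
○○○○○○○○
○○○○^○○○
○○○○○○○○
○○○○○○○○
t=1: ○○○○○○○○
○○○○○○○○
○○○○○○○○
○○○○●>○○
○○○○○○○○
○○○○○○○○
t=2: ○○○○○○○○
○○○○○○○○
○○○○○○○○
○○○○●●○○
○○○○○v○○
○○○○○○○○
t=3: ○○○○○○○○
○○○○○○○○
○○○○○○○○
○○○○●●○○
○○○○<●○○
○○○○○○○○
t=4: ○○○○○○○○
○○○○○○○○
○○○○○○○○
○○○○^●○○
○○○○●●○○
○○○○○○○○
t=5: ○○○○○○○○
○○○○○○○○
○○○○○○○○
○○○<○●○○
○○○○●●○○
○○○○○○○○
t=6: ○○○○○○○○
○○○○○○○○
○○○^○○○○
○○○●○●○○
○○○○●●○○
○○○○○○○○
t=7: ○○○○○○○○
○○○○○○○○
○○○●>○○○
○○○●○●○○
○○○○●●○○
○○○○○○○○
t=8: ○○○○○○○○
○○○○○○○○
○○○●●○○○
○○○●v●○○
○○○○●●○○
○○○○○○○○
t=9: ○○○○○○○○
○○○○○○○○
○○○●●○○○
○○○<●●○○
○○○○●●○○
○○○○○○○○
t=10: ○○○○○○○○
○○○○○○○○
○○○●●○○○
○○○○●●○○
○○○v●●○○
○○○○○○○○
t=11: ○○○○○○○○
○○○○○○○○
○○○●●○○○
○○○○●●○○
○○<●●●○○
○○○○○○○○
t=12: ○○○○○○○○
○○○○○○○○
○○○●●○○○
○○^○●●○○
○○●●●●○○
○○○○○○○○
t=13: ○○○○○○○○
○○○○○○○○
○○○●●○○○
○○●>●●○○
○○●●●●○○
○○○○○○○○
t=14: ○○○○○○○○
○○○○○○○○
○○○●●○○○
○○●●●●○○
○○●v●●○○
○○○○○○○○
t=15: ○○○○○○○○
○○○○○○○○
○○○●●○○○
○○●●●●○○
○○●○>●○○
○○○○○○○○
t=16: ○○○○○○○○
○○○○○○○○
○○○●●○○○
○○●●^●○○
○○●○○●○○
○○○○○○○○
t=17: ○○○○○○○○
○○○○○○○○
○○○●●○○○
○○●<○●○○
○○●○○●○○
○○○○○○○○
t=18: ○○○○○○○○
○○○○○○○○
○○○●●○○○
○○●○○●○○
○○●v○●○○
○○○○○○○○
t=19: ○○○○○○○○
○○○○○○○○
○○○●●○○○
○○●○○●○○
○○<●○●○○
○○○○○○○○
t=20: ○○○○○○○○
○○○○○○○○
○○○●●○○○
○○●○○●○○
○○○●○●○○
○○v○○○○○
t=21: ○○○○○○○○
○○○○○○○○
○○○●●○○○
○○●○○●○○
○○○●○●○○
○<●○○○○○
t=22: ○○○○○○○○
○○○○○○○○
○○○●●○○○
○○●○○●○○
○^○●○●○○
○●●○○○○○
t=23: ○○○○○○○○
○○○○○○○○
○○○●●○○○
○○●○○●○○
○●>●○●○○
○●●○○○○○
t=24: ○○○○○○○○
○○○○○○○○
○○○●●○○○
○○●○○●○○
○●●●○●○○
○●v○○○○○
t=25: ○○○○○○○○
○○○○○○○○
○○○●●○○○
○○●○○●○○
○●●●○●○○
○●○>○○○○
t=26: ○○○v○○○○
○○○○○○○○
○○○●●○○○
○○●○○●○○
○●●●○●○○
○●○●○○○○
t=27: ○○<●○○○○
○○○○○○○○
○○○●●○○○
○○●○○●○○
○●●●○●○○
○●○●○○○○
t=28: ○○●●○○○○
○○○○○○○○
○○○●●○○○
○○●○○●○○
○●●●○●○○
○●^●○○○○
t=29: ○○●●○○○○
○○○○○○○○
○○○●●○○○
○○●○○●○○
○●●●○●○○
○●●>○○○○
t=30: ○○●●○○○○
○○○○○○○○
○○○●●○○○
○○●○○●○○
○●●^○●○○
○●●○○○○○
t=31: ○○●●○○○○
○○○○○○○○
○○○●●○○○
○○●○○●○○
○●<○○●○○
○●●○○○○○
t=32: ○○●●○○○○
○○○○○○○○
○○○●●○○○
○○●○○●○○
○●○○○●○○
○●v○○○○○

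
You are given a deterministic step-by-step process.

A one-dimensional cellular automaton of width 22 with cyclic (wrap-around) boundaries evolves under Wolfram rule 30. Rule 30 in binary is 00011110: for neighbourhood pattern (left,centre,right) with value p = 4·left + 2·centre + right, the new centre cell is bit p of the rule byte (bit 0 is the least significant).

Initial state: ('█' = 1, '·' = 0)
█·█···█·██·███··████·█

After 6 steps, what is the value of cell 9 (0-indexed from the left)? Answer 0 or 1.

gen 0: █·█···█·██·███··████·█
gen 1: ··██·██·█··█··███····█
gen 2: ███··█··███████··█··██
gen 3: ···██████······██████·
gen 4: ··██·····█····██·····█
gen 5: ███·█···███··██·█···██
gen 6: ····██·██··███··██·██·

0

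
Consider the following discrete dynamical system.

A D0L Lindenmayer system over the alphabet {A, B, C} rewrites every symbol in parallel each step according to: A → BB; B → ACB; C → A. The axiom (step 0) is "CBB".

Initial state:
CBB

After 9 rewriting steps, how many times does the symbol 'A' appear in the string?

gen 0: CBB
gen 1: AACBACB
gen 2: BBBBAACBBBAACB
gen 3: ACBACBACBACBBBBBAACBACBACBBBBBAACB
gen 4: BBAACBBBAACBBBAACBBBAACBACBACBACBACBBBBBAACBBBAACBBBAACBACBACBACBACBBBBBAACB
gen 5: ACBACBBBBBAACBACBACBBBBBAACBACBACBBBBBAACBACBACBBBBBAACBBB…ACBACBBBBBAACBBBAACBBBAACBBBAACBBBAACBACBACBACBACBBBBBAACB  (len 172)
gen 6: BBAACBBBAACBACBACBACBACBBBBBAACBBBAACBBBAACBACBACBACBACBBB…ACBACBBBBBAACBBBAACBBBAACBBBAACBBBAACBACBACBACBACBBBBBAACB  (len 392)
gen 7: ACBACBBBBBAACBACBACBBBBBAACBBBAACBBBAACBBBAACBBBAACBACBACB…ACBACBBBBBAACBBBAACBBBAACBBBAACBBBAACBACBACBACBACBBBBBAACB  (len 888)
gen 8: BBAACBBBAACBACBACBACBACBBBBBAACBBBAACBBBAACBACBACBACBACBBB…ACBACBBBBBAACBBBAACBBBAACBBBAACBBBAACBACBACBACBACBBBBBAACB  (len 2016)
gen 9: ACBACBBBBBAACBACBACBBBBBAACBBBAACBBBAACBBBAACBBBAACBACBACB…ACBACBBBBBAACBBBAACBBBAACBBBAACBBBAACBACBACBACBACBBBBBAACB  (len 4576)

1400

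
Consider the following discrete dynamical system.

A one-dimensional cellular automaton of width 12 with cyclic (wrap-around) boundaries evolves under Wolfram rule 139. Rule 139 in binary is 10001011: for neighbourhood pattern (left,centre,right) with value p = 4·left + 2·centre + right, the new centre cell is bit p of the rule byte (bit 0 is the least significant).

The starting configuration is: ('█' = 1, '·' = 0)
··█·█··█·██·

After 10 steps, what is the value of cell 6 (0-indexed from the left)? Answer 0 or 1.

k=0  ··█·█··█·██·
k=1  ██····█··█··
k=2  █··███··█··█
k=3  ··███··█··██
k=4  ·███··█··██·
k=5  ███··█··██··
k=6  ██··█··██··█
k=7  █··█··██··██
k=8  ··█··██··███
k=9  ·█··██··███·
k=10  █··██··███··

0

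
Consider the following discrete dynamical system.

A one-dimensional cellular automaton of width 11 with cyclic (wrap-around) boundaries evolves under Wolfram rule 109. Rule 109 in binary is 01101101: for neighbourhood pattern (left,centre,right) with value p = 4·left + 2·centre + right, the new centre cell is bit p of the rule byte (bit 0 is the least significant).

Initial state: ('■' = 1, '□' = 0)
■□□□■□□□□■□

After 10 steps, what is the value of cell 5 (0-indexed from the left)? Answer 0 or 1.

1

step 0: ■□□□■□□□□■□
step 1: ■□■□■□■■□■■
step 2: ■■■■■■■■■■□
step 3: ■□□□□□□□□■■
step 4: ■□■■■■■■□■□
step 5: ■■■□□□□■■■■
step 6: □□■□■■□■□□□
step 7: ■□■■■■■■□■■
step 8: ■■■□□□□■■■□
step 9: ■□■□■■□■□■■
step 10: ■■■■■■■■■■□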